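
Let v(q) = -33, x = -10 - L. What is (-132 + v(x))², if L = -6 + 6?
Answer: 27225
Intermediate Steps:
L = 0
x = -10 (x = -10 - 1*0 = -10 + 0 = -10)
(-132 + v(x))² = (-132 - 33)² = (-165)² = 27225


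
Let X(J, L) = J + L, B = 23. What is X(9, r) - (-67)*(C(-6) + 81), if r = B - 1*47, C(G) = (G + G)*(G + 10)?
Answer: 2196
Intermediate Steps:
C(G) = 2*G*(10 + G) (C(G) = (2*G)*(10 + G) = 2*G*(10 + G))
r = -24 (r = 23 - 1*47 = 23 - 47 = -24)
X(9, r) - (-67)*(C(-6) + 81) = (9 - 24) - (-67)*(2*(-6)*(10 - 6) + 81) = -15 - (-67)*(2*(-6)*4 + 81) = -15 - (-67)*(-48 + 81) = -15 - (-67)*33 = -15 - 1*(-2211) = -15 + 2211 = 2196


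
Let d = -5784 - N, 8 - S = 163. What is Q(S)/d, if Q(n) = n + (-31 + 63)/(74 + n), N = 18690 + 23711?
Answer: 12587/3902985 ≈ 0.0032250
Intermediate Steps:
S = -155 (S = 8 - 1*163 = 8 - 163 = -155)
N = 42401
Q(n) = n + 32/(74 + n)
d = -48185 (d = -5784 - 1*42401 = -5784 - 42401 = -48185)
Q(S)/d = ((32 + (-155)² + 74*(-155))/(74 - 155))/(-48185) = ((32 + 24025 - 11470)/(-81))*(-1/48185) = -1/81*12587*(-1/48185) = -12587/81*(-1/48185) = 12587/3902985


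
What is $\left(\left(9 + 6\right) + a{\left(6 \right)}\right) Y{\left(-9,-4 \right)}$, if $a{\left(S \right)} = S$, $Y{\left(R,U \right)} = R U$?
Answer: $756$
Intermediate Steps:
$\left(\left(9 + 6\right) + a{\left(6 \right)}\right) Y{\left(-9,-4 \right)} = \left(\left(9 + 6\right) + 6\right) \left(\left(-9\right) \left(-4\right)\right) = \left(15 + 6\right) 36 = 21 \cdot 36 = 756$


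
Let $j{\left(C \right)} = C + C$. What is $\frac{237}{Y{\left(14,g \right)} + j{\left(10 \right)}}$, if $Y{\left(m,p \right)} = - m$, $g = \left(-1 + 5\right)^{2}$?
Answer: $\frac{79}{2} \approx 39.5$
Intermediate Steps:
$g = 16$ ($g = 4^{2} = 16$)
$j{\left(C \right)} = 2 C$
$\frac{237}{Y{\left(14,g \right)} + j{\left(10 \right)}} = \frac{237}{\left(-1\right) 14 + 2 \cdot 10} = \frac{237}{-14 + 20} = \frac{237}{6} = 237 \cdot \frac{1}{6} = \frac{79}{2}$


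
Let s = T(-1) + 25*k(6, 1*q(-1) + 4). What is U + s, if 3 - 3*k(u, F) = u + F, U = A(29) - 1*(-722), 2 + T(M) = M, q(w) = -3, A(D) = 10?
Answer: 2087/3 ≈ 695.67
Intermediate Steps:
T(M) = -2 + M
U = 732 (U = 10 - 1*(-722) = 10 + 722 = 732)
k(u, F) = 1 - F/3 - u/3 (k(u, F) = 1 - (u + F)/3 = 1 - (F + u)/3 = 1 + (-F/3 - u/3) = 1 - F/3 - u/3)
s = -109/3 (s = (-2 - 1) + 25*(1 - (1*(-3) + 4)/3 - 1/3*6) = -3 + 25*(1 - (-3 + 4)/3 - 2) = -3 + 25*(1 - 1/3*1 - 2) = -3 + 25*(1 - 1/3 - 2) = -3 + 25*(-4/3) = -3 - 100/3 = -109/3 ≈ -36.333)
U + s = 732 - 109/3 = 2087/3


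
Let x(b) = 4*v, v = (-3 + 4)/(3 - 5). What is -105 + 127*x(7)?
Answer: -359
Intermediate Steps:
v = -½ (v = 1/(-2) = 1*(-½) = -½ ≈ -0.50000)
x(b) = -2 (x(b) = 4*(-½) = -2)
-105 + 127*x(7) = -105 + 127*(-2) = -105 - 254 = -359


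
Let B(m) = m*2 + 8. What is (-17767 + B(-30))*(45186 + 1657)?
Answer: -834695417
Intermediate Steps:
B(m) = 8 + 2*m (B(m) = 2*m + 8 = 8 + 2*m)
(-17767 + B(-30))*(45186 + 1657) = (-17767 + (8 + 2*(-30)))*(45186 + 1657) = (-17767 + (8 - 60))*46843 = (-17767 - 52)*46843 = -17819*46843 = -834695417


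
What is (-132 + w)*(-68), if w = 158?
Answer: -1768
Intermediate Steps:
(-132 + w)*(-68) = (-132 + 158)*(-68) = 26*(-68) = -1768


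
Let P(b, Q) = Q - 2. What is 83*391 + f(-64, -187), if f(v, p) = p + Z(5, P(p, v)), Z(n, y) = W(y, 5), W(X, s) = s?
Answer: 32271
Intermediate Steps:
P(b, Q) = -2 + Q
Z(n, y) = 5
f(v, p) = 5 + p (f(v, p) = p + 5 = 5 + p)
83*391 + f(-64, -187) = 83*391 + (5 - 187) = 32453 - 182 = 32271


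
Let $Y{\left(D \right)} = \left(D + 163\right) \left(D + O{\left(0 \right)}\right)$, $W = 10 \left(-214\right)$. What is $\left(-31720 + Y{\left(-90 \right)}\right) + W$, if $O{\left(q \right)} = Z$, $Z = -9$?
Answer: $-41087$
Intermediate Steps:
$O{\left(q \right)} = -9$
$W = -2140$
$Y{\left(D \right)} = \left(-9 + D\right) \left(163 + D\right)$ ($Y{\left(D \right)} = \left(D + 163\right) \left(D - 9\right) = \left(163 + D\right) \left(-9 + D\right) = \left(-9 + D\right) \left(163 + D\right)$)
$\left(-31720 + Y{\left(-90 \right)}\right) + W = \left(-31720 + \left(-1467 + \left(-90\right)^{2} + 154 \left(-90\right)\right)\right) - 2140 = \left(-31720 - 7227\right) - 2140 = -38947 - 2140 = -41087$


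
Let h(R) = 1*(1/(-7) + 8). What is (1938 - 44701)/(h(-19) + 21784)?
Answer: -299341/152543 ≈ -1.9623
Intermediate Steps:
h(R) = 55/7 (h(R) = 1*(-⅐ + 8) = 1*(55/7) = 55/7)
(1938 - 44701)/(h(-19) + 21784) = (1938 - 44701)/(55/7 + 21784) = -42763/152543/7 = -42763*7/152543 = -299341/152543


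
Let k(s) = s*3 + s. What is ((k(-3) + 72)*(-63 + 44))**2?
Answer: 1299600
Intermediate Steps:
k(s) = 4*s (k(s) = 3*s + s = 4*s)
((k(-3) + 72)*(-63 + 44))**2 = ((4*(-3) + 72)*(-63 + 44))**2 = ((-12 + 72)*(-19))**2 = (60*(-19))**2 = (-1140)**2 = 1299600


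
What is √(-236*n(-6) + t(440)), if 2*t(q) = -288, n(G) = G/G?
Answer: 2*I*√95 ≈ 19.494*I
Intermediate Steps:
n(G) = 1
t(q) = -144 (t(q) = (½)*(-288) = -144)
√(-236*n(-6) + t(440)) = √(-236*1 - 144) = √(-236 - 144) = √(-380) = 2*I*√95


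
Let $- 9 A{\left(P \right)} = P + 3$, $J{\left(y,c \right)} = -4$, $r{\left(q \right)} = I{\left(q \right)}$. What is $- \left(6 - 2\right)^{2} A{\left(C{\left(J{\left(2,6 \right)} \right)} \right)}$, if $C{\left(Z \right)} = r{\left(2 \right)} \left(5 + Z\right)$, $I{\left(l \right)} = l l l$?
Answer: $\frac{176}{9} \approx 19.556$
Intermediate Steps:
$I{\left(l \right)} = l^{3}$ ($I{\left(l \right)} = l^{2} l = l^{3}$)
$r{\left(q \right)} = q^{3}$
$C{\left(Z \right)} = 40 + 8 Z$ ($C{\left(Z \right)} = 2^{3} \left(5 + Z\right) = 8 \left(5 + Z\right) = 40 + 8 Z$)
$A{\left(P \right)} = - \frac{1}{3} - \frac{P}{9}$ ($A{\left(P \right)} = - \frac{P + 3}{9} = - \frac{3 + P}{9} = - \frac{1}{3} - \frac{P}{9}$)
$- \left(6 - 2\right)^{2} A{\left(C{\left(J{\left(2,6 \right)} \right)} \right)} = - \left(6 - 2\right)^{2} \left(- \frac{1}{3} - \frac{40 + 8 \left(-4\right)}{9}\right) = - 4^{2} \left(- \frac{1}{3} - \frac{40 - 32}{9}\right) = \left(-1\right) 16 \left(- \frac{1}{3} - \frac{8}{9}\right) = - 16 \left(- \frac{1}{3} - \frac{8}{9}\right) = \left(-16\right) \left(- \frac{11}{9}\right) = \frac{176}{9}$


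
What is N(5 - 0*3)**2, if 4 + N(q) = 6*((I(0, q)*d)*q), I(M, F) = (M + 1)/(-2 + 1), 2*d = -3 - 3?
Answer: 7396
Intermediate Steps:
d = -3 (d = (-3 - 3)/2 = (1/2)*(-6) = -3)
I(M, F) = -1 - M (I(M, F) = (1 + M)/(-1) = (1 + M)*(-1) = -1 - M)
N(q) = -4 + 18*q (N(q) = -4 + 6*(((-1 - 1*0)*(-3))*q) = -4 + 6*(((-1 + 0)*(-3))*q) = -4 + 6*((-1*(-3))*q) = -4 + 6*(3*q) = -4 + 18*q)
N(5 - 0*3)**2 = (-4 + 18*(5 - 0*3))**2 = (-4 + 18*(5 - 1*0))**2 = (-4 + 18*(5 + 0))**2 = (-4 + 18*5)**2 = (-4 + 90)**2 = 86**2 = 7396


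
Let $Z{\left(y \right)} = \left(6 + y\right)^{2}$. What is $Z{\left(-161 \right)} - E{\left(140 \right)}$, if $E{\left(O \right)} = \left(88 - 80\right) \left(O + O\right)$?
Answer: $21785$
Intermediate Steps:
$E{\left(O \right)} = 16 O$ ($E{\left(O \right)} = 8 \cdot 2 O = 16 O$)
$Z{\left(-161 \right)} - E{\left(140 \right)} = \left(6 - 161\right)^{2} - 16 \cdot 140 = \left(-155\right)^{2} - 2240 = 24025 - 2240 = 21785$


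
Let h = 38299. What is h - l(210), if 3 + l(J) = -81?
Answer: 38383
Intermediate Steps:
l(J) = -84 (l(J) = -3 - 81 = -84)
h - l(210) = 38299 - 1*(-84) = 38299 + 84 = 38383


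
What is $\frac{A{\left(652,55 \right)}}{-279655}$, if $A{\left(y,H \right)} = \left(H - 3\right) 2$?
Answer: $- \frac{104}{279655} \approx -0.00037189$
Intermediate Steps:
$A{\left(y,H \right)} = -6 + 2 H$ ($A{\left(y,H \right)} = \left(-3 + H\right) 2 = -6 + 2 H$)
$\frac{A{\left(652,55 \right)}}{-279655} = \frac{-6 + 2 \cdot 55}{-279655} = \left(-6 + 110\right) \left(- \frac{1}{279655}\right) = 104 \left(- \frac{1}{279655}\right) = - \frac{104}{279655}$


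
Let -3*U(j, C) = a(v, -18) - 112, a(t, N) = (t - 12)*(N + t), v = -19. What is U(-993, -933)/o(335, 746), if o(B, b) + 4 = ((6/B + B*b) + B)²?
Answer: -38717625/7027817804341661 ≈ -5.5092e-9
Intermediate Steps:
a(t, N) = (-12 + t)*(N + t)
U(j, C) = -345 (U(j, C) = -(((-19)² - 12*(-18) - 12*(-19) - 18*(-19)) - 112)/3 = -((361 + 216 + 228 + 342) - 112)/3 = -(1147 - 112)/3 = -⅓*1035 = -345)
o(B, b) = -4 + (B + 6/B + B*b)² (o(B, b) = -4 + ((6/B + B*b) + B)² = -4 + (B + 6/B + B*b)²)
U(-993, -933)/o(335, 746) = -345/(-4 + (6 + 335² + 746*335²)²/335²) = -345/(-4 + (6 + 112225 + 746*112225)²/112225) = -345/(-4 + (6 + 112225 + 83719850)²/112225) = -345/(-4 + (1/112225)*83832081²) = -345/(-4 + (1/112225)*7027817804790561) = -345/(-4 + 7027817804790561/112225) = -345/7027817804341661/112225 = -345*112225/7027817804341661 = -38717625/7027817804341661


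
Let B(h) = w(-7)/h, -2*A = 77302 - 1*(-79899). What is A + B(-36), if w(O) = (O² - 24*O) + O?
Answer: -235819/3 ≈ -78606.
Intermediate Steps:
w(O) = O² - 23*O
A = -157201/2 (A = -(77302 - 1*(-79899))/2 = -(77302 + 79899)/2 = -½*157201 = -157201/2 ≈ -78601.)
B(h) = 210/h (B(h) = (-7*(-23 - 7))/h = (-7*(-30))/h = 210/h)
A + B(-36) = -157201/2 + 210/(-36) = -157201/2 + 210*(-1/36) = -157201/2 - 35/6 = -235819/3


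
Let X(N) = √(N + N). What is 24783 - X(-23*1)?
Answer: 24783 - I*√46 ≈ 24783.0 - 6.7823*I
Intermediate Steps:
X(N) = √2*√N (X(N) = √(2*N) = √2*√N)
24783 - X(-23*1) = 24783 - √2*√(-23*1) = 24783 - √2*√(-23) = 24783 - √2*I*√23 = 24783 - I*√46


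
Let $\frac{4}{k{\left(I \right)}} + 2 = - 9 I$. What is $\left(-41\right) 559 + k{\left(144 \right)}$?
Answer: $- \frac{14874433}{649} \approx -22919.0$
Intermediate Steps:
$k{\left(I \right)} = \frac{4}{-2 - 9 I}$
$\left(-41\right) 559 + k{\left(144 \right)} = \left(-41\right) 559 - \frac{4}{2 + 9 \cdot 144} = -22919 - \frac{4}{2 + 1296} = -22919 - \frac{4}{1298} = -22919 - \frac{2}{649} = - \frac{14874433}{649}$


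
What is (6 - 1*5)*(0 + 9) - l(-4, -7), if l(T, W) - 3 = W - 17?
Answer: 30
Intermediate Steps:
l(T, W) = -14 + W (l(T, W) = 3 + (W - 17) = 3 + (-17 + W) = -14 + W)
(6 - 1*5)*(0 + 9) - l(-4, -7) = (6 - 1*5)*(0 + 9) - (-14 - 7) = (6 - 5)*9 - 1*(-21) = 1*9 + 21 = 9 + 21 = 30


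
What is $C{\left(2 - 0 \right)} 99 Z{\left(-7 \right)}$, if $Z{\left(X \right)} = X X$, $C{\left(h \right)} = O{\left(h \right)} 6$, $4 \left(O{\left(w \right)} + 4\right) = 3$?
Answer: $- \frac{189189}{2} \approx -94595.0$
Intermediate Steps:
$O{\left(w \right)} = - \frac{13}{4}$ ($O{\left(w \right)} = -4 + \frac{1}{4} \cdot 3 = -4 + \frac{3}{4} = - \frac{13}{4}$)
$C{\left(h \right)} = - \frac{39}{2}$ ($C{\left(h \right)} = \left(- \frac{13}{4}\right) 6 = - \frac{39}{2}$)
$Z{\left(X \right)} = X^{2}$
$C{\left(2 - 0 \right)} 99 Z{\left(-7 \right)} = \left(- \frac{39}{2}\right) 99 \left(-7\right)^{2} = \left(- \frac{3861}{2}\right) 49 = - \frac{189189}{2}$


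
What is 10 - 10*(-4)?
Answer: 50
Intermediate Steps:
10 - 10*(-4) = 10 + 40 = 50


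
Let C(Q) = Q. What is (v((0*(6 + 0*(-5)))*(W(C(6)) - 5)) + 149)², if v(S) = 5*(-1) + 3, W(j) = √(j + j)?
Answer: 21609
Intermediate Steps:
W(j) = √2*√j (W(j) = √(2*j) = √2*√j)
v(S) = -2 (v(S) = -5 + 3 = -2)
(v((0*(6 + 0*(-5)))*(W(C(6)) - 5)) + 149)² = (-2 + 149)² = 147² = 21609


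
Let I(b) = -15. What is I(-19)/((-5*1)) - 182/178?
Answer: 176/89 ≈ 1.9775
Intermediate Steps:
I(-19)/((-5*1)) - 182/178 = -15/((-5*1)) - 182/178 = -15/(-5) - 182*1/178 = -15*(-⅕) - 91/89 = 3 - 91/89 = 176/89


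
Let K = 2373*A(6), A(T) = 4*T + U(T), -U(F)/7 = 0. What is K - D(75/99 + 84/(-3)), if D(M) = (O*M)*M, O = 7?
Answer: 56363321/1089 ≈ 51757.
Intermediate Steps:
D(M) = 7*M² (D(M) = (7*M)*M = 7*M²)
U(F) = 0 (U(F) = -7*0 = 0)
A(T) = 4*T (A(T) = 4*T + 0 = 4*T)
K = 56952 (K = 2373*(4*6) = 2373*24 = 56952)
K - D(75/99 + 84/(-3)) = 56952 - 7*(75/99 + 84/(-3))² = 56952 - 7*(75*(1/99) + 84*(-⅓))² = 56952 - 7*(25/33 - 28)² = 56952 - 7*(-899/33)² = 56952 - 7*808201/1089 = 56952 - 1*5657407/1089 = 56952 - 5657407/1089 = 56363321/1089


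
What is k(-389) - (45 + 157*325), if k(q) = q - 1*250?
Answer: -51709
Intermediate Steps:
k(q) = -250 + q (k(q) = q - 250 = -250 + q)
k(-389) - (45 + 157*325) = (-250 - 389) - (45 + 157*325) = -639 - (45 + 51025) = -639 - 1*51070 = -639 - 51070 = -51709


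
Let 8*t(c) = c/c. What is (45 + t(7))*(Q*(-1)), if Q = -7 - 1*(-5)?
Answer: 361/4 ≈ 90.250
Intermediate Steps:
Q = -2 (Q = -7 + 5 = -2)
t(c) = ⅛ (t(c) = (c/c)/8 = (⅛)*1 = ⅛)
(45 + t(7))*(Q*(-1)) = (45 + ⅛)*(-2*(-1)) = (361/8)*2 = 361/4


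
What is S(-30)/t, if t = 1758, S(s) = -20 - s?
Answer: 5/879 ≈ 0.0056883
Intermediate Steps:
S(-30)/t = (-20 - 1*(-30))/1758 = (-20 + 30)*(1/1758) = 10*(1/1758) = 5/879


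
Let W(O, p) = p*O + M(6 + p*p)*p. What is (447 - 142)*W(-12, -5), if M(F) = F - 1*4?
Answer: -22875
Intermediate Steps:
M(F) = -4 + F (M(F) = F - 4 = -4 + F)
W(O, p) = O*p + p*(2 + p²) (W(O, p) = p*O + (-4 + (6 + p*p))*p = O*p + (-4 + (6 + p²))*p = O*p + (2 + p²)*p = O*p + p*(2 + p²))
(447 - 142)*W(-12, -5) = (447 - 142)*(-5*(2 - 12 + (-5)²)) = 305*(-5*(2 - 12 + 25)) = 305*(-5*15) = 305*(-75) = -22875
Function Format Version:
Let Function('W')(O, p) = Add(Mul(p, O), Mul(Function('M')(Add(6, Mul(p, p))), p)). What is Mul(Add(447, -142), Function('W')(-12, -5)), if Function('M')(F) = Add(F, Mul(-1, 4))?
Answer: -22875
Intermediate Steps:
Function('M')(F) = Add(-4, F) (Function('M')(F) = Add(F, -4) = Add(-4, F))
Function('W')(O, p) = Add(Mul(O, p), Mul(p, Add(2, Pow(p, 2)))) (Function('W')(O, p) = Add(Mul(p, O), Mul(Add(-4, Add(6, Mul(p, p))), p)) = Add(Mul(O, p), Mul(Add(-4, Add(6, Pow(p, 2))), p)) = Add(Mul(O, p), Mul(Add(2, Pow(p, 2)), p)) = Add(Mul(O, p), Mul(p, Add(2, Pow(p, 2)))))
Mul(Add(447, -142), Function('W')(-12, -5)) = Mul(Add(447, -142), Mul(-5, Add(2, -12, Pow(-5, 2)))) = Mul(305, Mul(-5, Add(2, -12, 25))) = Mul(305, Mul(-5, 15)) = Mul(305, -75) = -22875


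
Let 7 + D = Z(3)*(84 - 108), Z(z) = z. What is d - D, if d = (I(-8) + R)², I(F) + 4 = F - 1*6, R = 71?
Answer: 2888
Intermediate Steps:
I(F) = -10 + F (I(F) = -4 + (F - 1*6) = -4 + (F - 6) = -4 + (-6 + F) = -10 + F)
D = -79 (D = -7 + 3*(84 - 108) = -7 + 3*(-24) = -7 - 72 = -79)
d = 2809 (d = ((-10 - 8) + 71)² = (-18 + 71)² = 53² = 2809)
d - D = 2809 - 1*(-79) = 2809 + 79 = 2888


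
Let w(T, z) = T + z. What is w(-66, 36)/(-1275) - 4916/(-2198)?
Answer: 211128/93415 ≈ 2.2601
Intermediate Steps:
w(-66, 36)/(-1275) - 4916/(-2198) = (-66 + 36)/(-1275) - 4916/(-2198) = -30*(-1/1275) - 4916*(-1/2198) = 2/85 + 2458/1099 = 211128/93415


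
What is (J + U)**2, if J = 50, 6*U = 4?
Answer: 23104/9 ≈ 2567.1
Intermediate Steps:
U = 2/3 (U = (1/6)*4 = 2/3 ≈ 0.66667)
(J + U)**2 = (50 + 2/3)**2 = (152/3)**2 = 23104/9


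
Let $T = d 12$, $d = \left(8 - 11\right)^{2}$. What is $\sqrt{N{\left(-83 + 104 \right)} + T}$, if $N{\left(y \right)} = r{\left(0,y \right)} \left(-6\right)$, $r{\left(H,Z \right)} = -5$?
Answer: $\sqrt{138} \approx 11.747$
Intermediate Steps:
$d = 9$ ($d = \left(-3\right)^{2} = 9$)
$T = 108$ ($T = 9 \cdot 12 = 108$)
$N{\left(y \right)} = 30$ ($N{\left(y \right)} = \left(-5\right) \left(-6\right) = 30$)
$\sqrt{N{\left(-83 + 104 \right)} + T} = \sqrt{30 + 108} = \sqrt{138}$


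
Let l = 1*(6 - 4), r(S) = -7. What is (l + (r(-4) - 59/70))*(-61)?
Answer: 24949/70 ≈ 356.41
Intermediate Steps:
l = 2 (l = 1*2 = 2)
(l + (r(-4) - 59/70))*(-61) = (2 + (-7 - 59/70))*(-61) = (2 - 549/70)*(-61) = -409/70*(-61) = 24949/70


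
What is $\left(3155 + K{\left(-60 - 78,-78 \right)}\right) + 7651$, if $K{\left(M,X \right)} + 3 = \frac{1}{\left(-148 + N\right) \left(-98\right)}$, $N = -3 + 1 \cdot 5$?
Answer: $\frac{154569325}{14308} \approx 10803.0$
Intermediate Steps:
$N = 2$ ($N = -3 + 5 = 2$)
$K{\left(M,X \right)} = - \frac{42923}{14308}$ ($K{\left(M,X \right)} = -3 + \frac{1}{\left(-148 + 2\right) \left(-98\right)} = -3 + \frac{1}{-146} \left(- \frac{1}{98}\right) = -3 - - \frac{1}{14308} = -3 + \frac{1}{14308} = - \frac{42923}{14308}$)
$\left(3155 + K{\left(-60 - 78,-78 \right)}\right) + 7651 = \left(3155 - \frac{42923}{14308}\right) + 7651 = \frac{45098817}{14308} + 7651 = \frac{154569325}{14308}$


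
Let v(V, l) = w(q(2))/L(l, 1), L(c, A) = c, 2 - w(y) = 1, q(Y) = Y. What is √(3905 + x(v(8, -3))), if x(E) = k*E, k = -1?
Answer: 2*√8787/3 ≈ 62.493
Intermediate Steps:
w(y) = 1 (w(y) = 2 - 1*1 = 2 - 1 = 1)
v(V, l) = 1/l
x(E) = -E
√(3905 + x(v(8, -3))) = √(3905 - 1/(-3)) = √(3905 - 1*(-⅓)) = √(3905 + ⅓) = √(11716/3) = 2*√8787/3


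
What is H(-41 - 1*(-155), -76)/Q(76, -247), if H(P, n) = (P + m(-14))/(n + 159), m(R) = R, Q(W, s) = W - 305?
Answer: -100/19007 ≈ -0.0052612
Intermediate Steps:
Q(W, s) = -305 + W
H(P, n) = (-14 + P)/(159 + n) (H(P, n) = (P - 14)/(n + 159) = (-14 + P)/(159 + n))
H(-41 - 1*(-155), -76)/Q(76, -247) = ((-14 + (-41 - 1*(-155)))/(159 - 76))/(-305 + 76) = ((-14 + (-41 + 155))/83)/(-229) = ((-14 + 114)/83)*(-1/229) = ((1/83)*100)*(-1/229) = (100/83)*(-1/229) = -100/19007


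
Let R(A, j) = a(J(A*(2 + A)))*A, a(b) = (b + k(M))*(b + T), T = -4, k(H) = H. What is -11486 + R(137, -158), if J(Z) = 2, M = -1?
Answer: -11760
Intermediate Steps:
a(b) = (-1 + b)*(-4 + b) (a(b) = (b - 1)*(b - 4) = (-1 + b)*(-4 + b))
R(A, j) = -2*A (R(A, j) = (4 + 2² - 5*2)*A = (4 + 4 - 10)*A = -2*A)
-11486 + R(137, -158) = -11486 - 2*137 = -11486 - 274 = -11760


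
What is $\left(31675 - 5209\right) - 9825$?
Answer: $16641$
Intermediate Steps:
$\left(31675 - 5209\right) - 9825 = 26466 - 9825 = 16641$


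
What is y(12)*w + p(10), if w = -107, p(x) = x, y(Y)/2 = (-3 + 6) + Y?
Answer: -3200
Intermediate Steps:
y(Y) = 6 + 2*Y (y(Y) = 2*((-3 + 6) + Y) = 2*(3 + Y) = 6 + 2*Y)
y(12)*w + p(10) = (6 + 2*12)*(-107) + 10 = (6 + 24)*(-107) + 10 = 30*(-107) + 10 = -3210 + 10 = -3200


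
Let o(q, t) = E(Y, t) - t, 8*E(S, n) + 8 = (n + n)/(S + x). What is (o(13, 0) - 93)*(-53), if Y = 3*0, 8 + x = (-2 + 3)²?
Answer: 4982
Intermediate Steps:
x = -7 (x = -8 + (-2 + 3)² = -8 + 1² = -8 + 1 = -7)
Y = 0
E(S, n) = -1 + n/(4*(-7 + S)) (E(S, n) = -1 + ((n + n)/(S - 7))/8 = -1 + ((2*n)/(-7 + S))/8 = -1 + (2*n/(-7 + S))/8 = -1 + n/(4*(-7 + S)))
o(q, t) = -1 - 29*t/28 (o(q, t) = (7 - 1*0 + t/4)/(-7 + 0) - t = (7 + 0 + t/4)/(-7) - t = -(7 + t/4)/7 - t = (-1 - t/28) - t = -1 - 29*t/28)
(o(13, 0) - 93)*(-53) = ((-1 - 29/28*0) - 93)*(-53) = ((-1 + 0) - 93)*(-53) = (-1 - 93)*(-53) = -94*(-53) = 4982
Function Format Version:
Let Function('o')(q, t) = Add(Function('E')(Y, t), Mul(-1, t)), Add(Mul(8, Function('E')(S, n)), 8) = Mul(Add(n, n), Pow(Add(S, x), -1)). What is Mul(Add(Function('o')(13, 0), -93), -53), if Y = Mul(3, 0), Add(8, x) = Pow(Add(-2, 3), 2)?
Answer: 4982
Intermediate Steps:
x = -7 (x = Add(-8, Pow(Add(-2, 3), 2)) = Add(-8, Pow(1, 2)) = Add(-8, 1) = -7)
Y = 0
Function('E')(S, n) = Add(-1, Mul(Rational(1, 4), n, Pow(Add(-7, S), -1))) (Function('E')(S, n) = Add(-1, Mul(Rational(1, 8), Mul(Add(n, n), Pow(Add(S, -7), -1)))) = Add(-1, Mul(Rational(1, 8), Mul(Mul(2, n), Pow(Add(-7, S), -1)))) = Add(-1, Mul(Rational(1, 8), Mul(2, n, Pow(Add(-7, S), -1)))) = Add(-1, Mul(Rational(1, 4), n, Pow(Add(-7, S), -1))))
Function('o')(q, t) = Add(-1, Mul(Rational(-29, 28), t)) (Function('o')(q, t) = Add(Mul(Pow(Add(-7, 0), -1), Add(7, Mul(-1, 0), Mul(Rational(1, 4), t))), Mul(-1, t)) = Add(Mul(Pow(-7, -1), Add(7, 0, Mul(Rational(1, 4), t))), Mul(-1, t)) = Add(Mul(Rational(-1, 7), Add(7, Mul(Rational(1, 4), t))), Mul(-1, t)) = Add(Add(-1, Mul(Rational(-1, 28), t)), Mul(-1, t)) = Add(-1, Mul(Rational(-29, 28), t)))
Mul(Add(Function('o')(13, 0), -93), -53) = Mul(Add(Add(-1, Mul(Rational(-29, 28), 0)), -93), -53) = Mul(Add(Add(-1, 0), -93), -53) = Mul(Add(-1, -93), -53) = Mul(-94, -53) = 4982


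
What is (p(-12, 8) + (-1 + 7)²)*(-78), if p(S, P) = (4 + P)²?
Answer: -14040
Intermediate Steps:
(p(-12, 8) + (-1 + 7)²)*(-78) = ((4 + 8)² + (-1 + 7)²)*(-78) = (12² + 6²)*(-78) = (144 + 36)*(-78) = 180*(-78) = -14040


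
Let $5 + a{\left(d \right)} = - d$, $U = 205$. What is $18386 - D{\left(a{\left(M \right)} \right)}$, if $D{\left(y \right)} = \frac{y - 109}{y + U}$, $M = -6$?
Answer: $\frac{1893812}{103} \approx 18387.0$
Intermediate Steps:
$a{\left(d \right)} = -5 - d$
$D{\left(y \right)} = \frac{-109 + y}{205 + y}$ ($D{\left(y \right)} = \frac{y - 109}{y + 205} = \frac{-109 + y}{205 + y}$)
$18386 - D{\left(a{\left(M \right)} \right)} = 18386 - \frac{-109 - -1}{205 - -1} = 18386 - \frac{-109 + \left(-5 + 6\right)}{205 + \left(-5 + 6\right)} = 18386 - \frac{-109 + 1}{205 + 1} = 18386 - \frac{1}{206} \left(-108\right) = 18386 - - \frac{54}{103} = 18386 + \frac{54}{103} = \frac{1893812}{103}$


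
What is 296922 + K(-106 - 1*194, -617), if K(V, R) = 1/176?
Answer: 52258273/176 ≈ 2.9692e+5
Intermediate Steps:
K(V, R) = 1/176
296922 + K(-106 - 1*194, -617) = 296922 + 1/176 = 52258273/176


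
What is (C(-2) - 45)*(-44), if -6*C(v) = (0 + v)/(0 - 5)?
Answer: 29744/15 ≈ 1982.9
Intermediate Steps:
C(v) = v/30 (C(v) = -(0 + v)/(6*(0 - 5)) = -v/(6*(-5)) = -v*(-1)/(6*5) = -(-1)*v/30 = v/30)
(C(-2) - 45)*(-44) = ((1/30)*(-2) - 45)*(-44) = (-1/15 - 45)*(-44) = -676/15*(-44) = 29744/15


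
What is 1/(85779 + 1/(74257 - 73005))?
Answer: 1252/107395309 ≈ 1.1658e-5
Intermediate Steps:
1/(85779 + 1/(74257 - 73005)) = 1/(85779 + 1/1252) = 1/(107395309/1252) = 1252/107395309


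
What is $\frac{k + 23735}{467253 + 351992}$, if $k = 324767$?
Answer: $\frac{49786}{117035} \approx 0.42539$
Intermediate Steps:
$\frac{k + 23735}{467253 + 351992} = \frac{324767 + 23735}{467253 + 351992} = \frac{348502}{819245} = 348502 \cdot \frac{1}{819245} = \frac{49786}{117035}$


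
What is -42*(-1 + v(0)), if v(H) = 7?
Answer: -252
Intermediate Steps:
-42*(-1 + v(0)) = -42*(-1 + 7) = -42*6 = -252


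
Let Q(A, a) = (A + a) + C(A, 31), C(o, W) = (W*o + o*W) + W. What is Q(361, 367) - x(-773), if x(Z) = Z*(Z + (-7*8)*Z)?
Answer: 32887236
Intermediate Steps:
x(Z) = -55*Z² (x(Z) = Z*(Z - 56*Z) = Z*(-55*Z) = -55*Z²)
C(o, W) = W + 2*W*o (C(o, W) = (W*o + W*o) + W = 2*W*o + W = W + 2*W*o)
Q(A, a) = 31 + a + 63*A (Q(A, a) = (A + a) + 31*(1 + 2*A) = (A + a) + (31 + 62*A) = 31 + a + 63*A)
Q(361, 367) - x(-773) = (31 + 367 + 63*361) - (-55)*(-773)² = (31 + 367 + 22743) - (-55)*597529 = 23141 - 1*(-32864095) = 23141 + 32864095 = 32887236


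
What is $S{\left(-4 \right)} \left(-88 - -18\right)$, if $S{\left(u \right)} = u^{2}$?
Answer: $-1120$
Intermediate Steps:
$S{\left(-4 \right)} \left(-88 - -18\right) = \left(-4\right)^{2} \left(-88 - -18\right) = 16 \left(-88 + \left(-27 + 45\right)\right) = 16 \left(-88 + 18\right) = 16 \left(-70\right) = -1120$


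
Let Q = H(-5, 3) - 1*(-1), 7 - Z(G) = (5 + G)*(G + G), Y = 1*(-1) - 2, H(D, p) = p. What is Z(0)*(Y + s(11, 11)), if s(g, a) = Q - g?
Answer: -70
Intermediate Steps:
Y = -3 (Y = -1 - 2 = -3)
Z(G) = 7 - 2*G*(5 + G) (Z(G) = 7 - (5 + G)*(G + G) = 7 - (5 + G)*2*G = 7 - 2*G*(5 + G))
Q = 4 (Q = 3 - 1*(-1) = 3 + 1 = 4)
s(g, a) = 4 - g
Z(0)*(Y + s(11, 11)) = (7 - 10*0 - 2*0²)*(-3 + (4 - 1*11)) = (7 + 0 - 2*0)*(-3 + (4 - 11)) = (7 + 0 + 0)*(-3 - 7) = 7*(-10) = -70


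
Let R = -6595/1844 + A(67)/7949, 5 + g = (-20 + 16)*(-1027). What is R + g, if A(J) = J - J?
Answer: 7559337/1844 ≈ 4099.4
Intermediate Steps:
A(J) = 0
g = 4103 (g = -5 + (-20 + 16)*(-1027) = -5 - 4*(-1027) = -5 + 4108 = 4103)
R = -6595/1844 (R = -6595/1844 + 0/7949 = -6595*1/1844 + 0*(1/7949) = -6595/1844 + 0 = -6595/1844 ≈ -3.5765)
R + g = -6595/1844 + 4103 = 7559337/1844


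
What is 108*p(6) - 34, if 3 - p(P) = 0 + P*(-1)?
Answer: 938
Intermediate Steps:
p(P) = 3 + P (p(P) = 3 - (0 + P*(-1)) = 3 - (0 - P) = 3 - (-1)*P = 3 + P)
108*p(6) - 34 = 108*(3 + 6) - 34 = 108*9 - 34 = 972 - 34 = 938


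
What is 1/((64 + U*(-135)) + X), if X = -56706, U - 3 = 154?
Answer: -1/77837 ≈ -1.2847e-5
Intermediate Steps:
U = 157 (U = 3 + 154 = 157)
1/((64 + U*(-135)) + X) = 1/((64 + 157*(-135)) - 56706) = 1/((64 - 21195) - 56706) = 1/(-21131 - 56706) = 1/(-77837) = -1/77837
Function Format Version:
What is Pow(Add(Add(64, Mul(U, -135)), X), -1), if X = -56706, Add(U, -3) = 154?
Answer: Rational(-1, 77837) ≈ -1.2847e-5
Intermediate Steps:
U = 157 (U = Add(3, 154) = 157)
Pow(Add(Add(64, Mul(U, -135)), X), -1) = Pow(Add(Add(64, Mul(157, -135)), -56706), -1) = Pow(Add(Add(64, -21195), -56706), -1) = Pow(Add(-21131, -56706), -1) = Pow(-77837, -1) = Rational(-1, 77837)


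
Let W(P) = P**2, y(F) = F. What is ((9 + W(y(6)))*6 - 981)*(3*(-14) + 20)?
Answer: 15642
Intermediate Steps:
((9 + W(y(6)))*6 - 981)*(3*(-14) + 20) = ((9 + 6**2)*6 - 981)*(3*(-14) + 20) = ((9 + 36)*6 - 981)*(-42 + 20) = (45*6 - 981)*(-22) = (270 - 981)*(-22) = -711*(-22) = 15642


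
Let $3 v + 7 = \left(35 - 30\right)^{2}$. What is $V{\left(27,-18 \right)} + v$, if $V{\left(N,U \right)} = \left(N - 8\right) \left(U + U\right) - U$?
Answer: $-660$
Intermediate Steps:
$V{\left(N,U \right)} = - U + 2 U \left(-8 + N\right)$ ($V{\left(N,U \right)} = \left(-8 + N\right) 2 U - U = 2 U \left(-8 + N\right) - U = - U + 2 U \left(-8 + N\right)$)
$v = 6$ ($v = - \frac{7}{3} + \frac{\left(35 - 30\right)^{2}}{3} = - \frac{7}{3} + \frac{5^{2}}{3} = - \frac{7}{3} + \frac{1}{3} \cdot 25 = - \frac{7}{3} + \frac{25}{3} = 6$)
$V{\left(27,-18 \right)} + v = - 18 \left(-17 + 2 \cdot 27\right) + 6 = - 18 \left(-17 + 54\right) + 6 = \left(-18\right) 37 + 6 = -666 + 6 = -660$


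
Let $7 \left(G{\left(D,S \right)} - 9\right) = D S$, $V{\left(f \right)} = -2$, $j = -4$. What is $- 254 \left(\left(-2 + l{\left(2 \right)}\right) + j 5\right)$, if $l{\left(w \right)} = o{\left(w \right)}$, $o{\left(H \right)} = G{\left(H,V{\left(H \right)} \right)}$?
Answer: $\frac{24130}{7} \approx 3447.1$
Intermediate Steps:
$G{\left(D,S \right)} = 9 + \frac{D S}{7}$
$o{\left(H \right)} = 9 - \frac{2 H}{7}$ ($o{\left(H \right)} = 9 + \frac{1}{7} H \left(-2\right) = 9 - \frac{2 H}{7}$)
$l{\left(w \right)} = 9 - \frac{2 w}{7}$
$- 254 \left(\left(-2 + l{\left(2 \right)}\right) + j 5\right) = - 254 \left(\left(-2 + \left(9 - \frac{4}{7}\right)\right) - 20\right) = - 254 \left(\left(-2 + \frac{59}{7}\right) - 20\right) = - 254 \left(\frac{45}{7} - 20\right) = \left(-254\right) \left(- \frac{95}{7}\right) = \frac{24130}{7}$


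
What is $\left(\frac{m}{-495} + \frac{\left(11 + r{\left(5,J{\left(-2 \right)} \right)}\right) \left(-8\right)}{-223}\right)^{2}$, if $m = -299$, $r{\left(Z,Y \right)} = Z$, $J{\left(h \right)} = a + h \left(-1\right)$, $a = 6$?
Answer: $\frac{16909621369}{12184848225} \approx 1.3878$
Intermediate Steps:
$J{\left(h \right)} = 6 - h$ ($J{\left(h \right)} = 6 + h \left(-1\right) = 6 - h$)
$\left(\frac{m}{-495} + \frac{\left(11 + r{\left(5,J{\left(-2 \right)} \right)}\right) \left(-8\right)}{-223}\right)^{2} = \left(- \frac{299}{-495} + \frac{\left(11 + 5\right) \left(-8\right)}{-223}\right)^{2} = \left(\left(-299\right) \left(- \frac{1}{495}\right) + 16 \left(-8\right) \left(- \frac{1}{223}\right)\right)^{2} = \left(\frac{299}{495} - - \frac{128}{223}\right)^{2} = \left(\frac{299}{495} + \frac{128}{223}\right)^{2} = \left(\frac{130037}{110385}\right)^{2} = \frac{16909621369}{12184848225}$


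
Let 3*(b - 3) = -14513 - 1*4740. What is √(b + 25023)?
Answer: 5*√6699/3 ≈ 136.41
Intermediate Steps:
b = -19244/3 (b = 3 + (-14513 - 1*4740)/3 = 3 + (-14513 - 4740)/3 = 3 + (⅓)*(-19253) = 3 - 19253/3 = -19244/3 ≈ -6414.7)
√(b + 25023) = √(-19244/3 + 25023) = √(55825/3) = 5*√6699/3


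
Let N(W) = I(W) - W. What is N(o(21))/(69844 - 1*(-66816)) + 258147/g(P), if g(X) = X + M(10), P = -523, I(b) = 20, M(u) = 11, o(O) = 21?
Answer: -8819592383/17492480 ≈ -504.19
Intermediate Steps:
g(X) = 11 + X (g(X) = X + 11 = 11 + X)
N(W) = 20 - W
N(o(21))/(69844 - 1*(-66816)) + 258147/g(P) = (20 - 1*21)/(69844 - 1*(-66816)) + 258147/(11 - 523) = (20 - 21)/(69844 + 66816) + 258147/(-512) = -1/136660 + 258147*(-1/512) = -1*1/136660 - 258147/512 = -1/136660 - 258147/512 = -8819592383/17492480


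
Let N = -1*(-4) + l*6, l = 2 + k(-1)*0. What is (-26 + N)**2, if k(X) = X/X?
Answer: 100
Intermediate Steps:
k(X) = 1
l = 2 (l = 2 + 1*0 = 2 + 0 = 2)
N = 16 (N = -1*(-4) + 2*6 = 4 + 12 = 16)
(-26 + N)**2 = (-26 + 16)**2 = (-10)**2 = 100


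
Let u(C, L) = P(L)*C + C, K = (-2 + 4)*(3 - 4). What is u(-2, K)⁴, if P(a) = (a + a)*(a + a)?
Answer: 1336336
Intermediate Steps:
P(a) = 4*a² (P(a) = (2*a)*(2*a) = 4*a²)
K = -2 (K = 2*(-1) = -2)
u(C, L) = C + 4*C*L² (u(C, L) = (4*L²)*C + C = 4*C*L² + C = C + 4*C*L²)
u(-2, K)⁴ = (-2*(1 + 4*(-2)²))⁴ = (-2*(1 + 4*4))⁴ = (-2*(1 + 16))⁴ = (-2*17)⁴ = (-34)⁴ = 1336336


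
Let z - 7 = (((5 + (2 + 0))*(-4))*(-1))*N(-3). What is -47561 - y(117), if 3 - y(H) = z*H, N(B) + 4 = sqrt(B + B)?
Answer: -59849 + 3276*I*sqrt(6) ≈ -59849.0 + 8024.5*I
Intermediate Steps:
N(B) = -4 + sqrt(2)*sqrt(B) (N(B) = -4 + sqrt(B + B) = -4 + sqrt(2*B) = -4 + sqrt(2)*sqrt(B))
z = -105 + 28*I*sqrt(6) (z = 7 + (((5 + (2 + 0))*(-4))*(-1))*(-4 + sqrt(2)*sqrt(-3)) = 7 + (((5 + 2)*(-4))*(-1))*(-4 + sqrt(2)*(I*sqrt(3))) = 7 + ((7*(-4))*(-1))*(-4 + I*sqrt(6)) = 7 + (-28*(-1))*(-4 + I*sqrt(6)) = 7 + 28*(-4 + I*sqrt(6)) = 7 + (-112 + 28*I*sqrt(6)) = -105 + 28*I*sqrt(6) ≈ -105.0 + 68.586*I)
y(H) = 3 - H*(-105 + 28*I*sqrt(6)) (y(H) = 3 - (-105 + 28*I*sqrt(6))*H = 3 - H*(-105 + 28*I*sqrt(6)))
-47561 - y(117) = -47561 - (3 + 7*117*(15 - 4*I*sqrt(6))) = -47561 - (3 + (12285 - 3276*I*sqrt(6))) = -47561 - (12288 - 3276*I*sqrt(6)) = -47561 + (-12288 + 3276*I*sqrt(6)) = -59849 + 3276*I*sqrt(6)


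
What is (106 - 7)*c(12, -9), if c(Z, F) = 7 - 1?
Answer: 594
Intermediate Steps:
c(Z, F) = 6
(106 - 7)*c(12, -9) = (106 - 7)*6 = 99*6 = 594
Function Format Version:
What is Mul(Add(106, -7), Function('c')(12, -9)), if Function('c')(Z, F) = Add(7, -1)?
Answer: 594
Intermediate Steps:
Function('c')(Z, F) = 6
Mul(Add(106, -7), Function('c')(12, -9)) = Mul(Add(106, -7), 6) = Mul(99, 6) = 594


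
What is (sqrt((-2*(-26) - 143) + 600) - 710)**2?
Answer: (710 - sqrt(509))**2 ≈ 4.7257e+5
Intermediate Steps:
(sqrt((-2*(-26) - 143) + 600) - 710)**2 = (sqrt((52 - 143) + 600) - 710)**2 = (sqrt(-91 + 600) - 710)**2 = (sqrt(509) - 710)**2 = (-710 + sqrt(509))**2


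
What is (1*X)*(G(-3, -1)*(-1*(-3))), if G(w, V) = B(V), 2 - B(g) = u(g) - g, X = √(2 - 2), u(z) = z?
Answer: 0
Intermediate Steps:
X = 0 (X = √0 = 0)
B(g) = 2 (B(g) = 2 - (g - g) = 2 - 1*0 = 2 + 0 = 2)
G(w, V) = 2
(1*X)*(G(-3, -1)*(-1*(-3))) = (1*0)*(2*(-1*(-3))) = 0*(2*3) = 0*6 = 0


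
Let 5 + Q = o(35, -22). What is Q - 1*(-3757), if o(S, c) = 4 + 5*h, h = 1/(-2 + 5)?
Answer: 11273/3 ≈ 3757.7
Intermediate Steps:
h = 1/3 ≈ 0.33333
o(S, c) = 17/3 (o(S, c) = 4 + 5*(1/3) = 4 + 5/3 = 17/3)
Q = 2/3 (Q = -5 + 17/3 = 2/3 ≈ 0.66667)
Q - 1*(-3757) = 2/3 - 1*(-3757) = 2/3 + 3757 = 11273/3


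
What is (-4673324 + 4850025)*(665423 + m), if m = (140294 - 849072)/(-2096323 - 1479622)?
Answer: 420462990746005613/3575945 ≈ 1.1758e+11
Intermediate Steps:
m = 708778/3575945 (m = -708778/(-3575945) = -708778*(-1/3575945) = 708778/3575945 ≈ 0.19821)
(-4673324 + 4850025)*(665423 + m) = (-4673324 + 4850025)*(665423 + 708778/3575945) = 176701*(2379516758513/3575945) = 420462990746005613/3575945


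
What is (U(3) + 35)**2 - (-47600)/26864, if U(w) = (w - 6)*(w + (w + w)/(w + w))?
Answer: 891166/1679 ≈ 530.77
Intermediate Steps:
U(w) = (1 + w)*(-6 + w) (U(w) = (-6 + w)*(w + (2*w)/((2*w))) = (-6 + w)*(w + (2*w)*(1/(2*w))) = (-6 + w)*(w + 1) = (-6 + w)*(1 + w) = (1 + w)*(-6 + w))
(U(3) + 35)**2 - (-47600)/26864 = ((-6 + 3**2 - 5*3) + 35)**2 - (-47600)/26864 = ((-6 + 9 - 15) + 35)**2 - (-47600)/26864 = (-12 + 35)**2 - 1*(-2975/1679) = 23**2 + 2975/1679 = 529 + 2975/1679 = 891166/1679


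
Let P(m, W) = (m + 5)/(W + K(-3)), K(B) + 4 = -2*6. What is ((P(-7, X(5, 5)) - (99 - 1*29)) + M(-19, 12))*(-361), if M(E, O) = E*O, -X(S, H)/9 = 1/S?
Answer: 9570832/89 ≈ 1.0754e+5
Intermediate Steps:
K(B) = -16 (K(B) = -4 - 2*6 = -4 - 12 = -16)
X(S, H) = -9/S
P(m, W) = (5 + m)/(-16 + W) (P(m, W) = (m + 5)/(W - 16) = (5 + m)/(-16 + W))
((P(-7, X(5, 5)) - (99 - 1*29)) + M(-19, 12))*(-361) = (((5 - 7)/(-16 - 9/5) - (99 - 1*29)) - 19*12)*(-361) = ((-2/(-16 - 9*⅕) - (99 - 29)) - 228)*(-361) = ((-2/(-16 - 9/5) - 1*70) - 228)*(-361) = ((-2/(-89/5) - 70) - 228)*(-361) = ((-5/89*(-2) - 70) - 228)*(-361) = ((10/89 - 70) - 228)*(-361) = (-6220/89 - 228)*(-361) = -26512/89*(-361) = 9570832/89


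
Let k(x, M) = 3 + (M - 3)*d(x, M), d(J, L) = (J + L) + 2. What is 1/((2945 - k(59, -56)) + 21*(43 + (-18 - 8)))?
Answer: 1/3594 ≈ 0.00027824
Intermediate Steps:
d(J, L) = 2 + J + L
k(x, M) = 3 + (-3 + M)*(2 + M + x) (k(x, M) = 3 + (M - 3)*(2 + x + M) = 3 + (-3 + M)*(2 + M + x))
1/((2945 - k(59, -56)) + 21*(43 + (-18 - 8))) = 1/((2945 - (-3 + (-56)**2 - 1*(-56) - 3*59 - 56*59)) + 21*(43 + (-18 - 8))) = 1/((2945 - (-3 + 3136 + 56 - 177 - 3304)) + 21*(43 - 26)) = 1/((2945 - 1*(-292)) + 21*17) = 1/((2945 + 292) + 357) = 1/(3237 + 357) = 1/3594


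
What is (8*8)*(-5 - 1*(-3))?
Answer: -128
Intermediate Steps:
(8*8)*(-5 - 1*(-3)) = 64*(-5 + 3) = 64*(-2) = -128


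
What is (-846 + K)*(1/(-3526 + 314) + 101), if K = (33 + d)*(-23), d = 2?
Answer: -535602561/3212 ≈ -1.6675e+5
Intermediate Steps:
K = -805 (K = (33 + 2)*(-23) = 35*(-23) = -805)
(-846 + K)*(1/(-3526 + 314) + 101) = (-846 - 805)*(1/(-3526 + 314) + 101) = -1651*(1/(-3212) + 101) = -1651*(-1/3212 + 101) = -1651*324411/3212 = -535602561/3212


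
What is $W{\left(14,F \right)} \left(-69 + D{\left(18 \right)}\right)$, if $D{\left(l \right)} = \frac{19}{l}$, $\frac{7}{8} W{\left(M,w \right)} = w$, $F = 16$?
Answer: $- \frac{78272}{63} \approx -1242.4$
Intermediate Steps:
$W{\left(M,w \right)} = \frac{8 w}{7}$
$W{\left(14,F \right)} \left(-69 + D{\left(18 \right)}\right) = \frac{8}{7} \cdot 16 \left(-69 + \frac{19}{18}\right) = \frac{128 \left(-69 + 19 \cdot \frac{1}{18}\right)}{7} = \frac{128 \left(-69 + \frac{19}{18}\right)}{7} = \frac{128}{7} \left(- \frac{1223}{18}\right) = - \frac{78272}{63}$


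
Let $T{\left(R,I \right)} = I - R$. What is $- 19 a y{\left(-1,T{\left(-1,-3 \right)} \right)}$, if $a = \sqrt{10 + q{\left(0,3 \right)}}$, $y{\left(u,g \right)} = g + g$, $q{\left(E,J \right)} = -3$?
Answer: $76 \sqrt{7} \approx 201.08$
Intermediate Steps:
$y{\left(u,g \right)} = 2 g$
$a = \sqrt{7}$ ($a = \sqrt{10 - 3} = \sqrt{7} \approx 2.6458$)
$- 19 a y{\left(-1,T{\left(-1,-3 \right)} \right)} = - 19 \sqrt{7} \cdot 2 \left(-3 - -1\right) = - 19 \sqrt{7} \cdot 2 \left(-3 + 1\right) = - 19 \sqrt{7} \cdot 2 \left(-2\right) = - 19 \sqrt{7} \left(-4\right) = 76 \sqrt{7}$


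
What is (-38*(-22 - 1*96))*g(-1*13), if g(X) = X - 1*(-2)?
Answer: -49324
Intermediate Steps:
g(X) = 2 + X (g(X) = X + 2 = 2 + X)
(-38*(-22 - 1*96))*g(-1*13) = (-38*(-22 - 1*96))*(2 - 1*13) = (-38*(-22 - 96))*(2 - 13) = -38*(-118)*(-11) = 4484*(-11) = -49324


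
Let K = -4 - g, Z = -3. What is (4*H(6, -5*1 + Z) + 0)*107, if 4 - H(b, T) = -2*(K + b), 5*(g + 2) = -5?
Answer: 5992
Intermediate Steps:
g = -3 (g = -2 + (1/5)*(-5) = -2 - 1 = -3)
K = -1 (K = -4 - 1*(-3) = -4 + 3 = -1)
H(b, T) = 2 + 2*b (H(b, T) = 4 - (-2)*(-1 + b) = 4 - (2 - 2*b) = 4 + (-2 + 2*b) = 2 + 2*b)
(4*H(6, -5*1 + Z) + 0)*107 = (4*(2 + 2*6) + 0)*107 = (4*(2 + 12) + 0)*107 = (4*14 + 0)*107 = (56 + 0)*107 = 56*107 = 5992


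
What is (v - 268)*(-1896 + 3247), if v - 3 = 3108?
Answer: 3840893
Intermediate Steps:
v = 3111 (v = 3 + 3108 = 3111)
(v - 268)*(-1896 + 3247) = (3111 - 268)*(-1896 + 3247) = 2843*1351 = 3840893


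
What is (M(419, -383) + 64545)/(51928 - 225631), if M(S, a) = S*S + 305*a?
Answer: -41097/57901 ≈ -0.70978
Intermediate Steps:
M(S, a) = S**2 + 305*a
(M(419, -383) + 64545)/(51928 - 225631) = ((419**2 + 305*(-383)) + 64545)/(51928 - 225631) = ((175561 - 116815) + 64545)/(-173703) = (58746 + 64545)*(-1/173703) = 123291*(-1/173703) = -41097/57901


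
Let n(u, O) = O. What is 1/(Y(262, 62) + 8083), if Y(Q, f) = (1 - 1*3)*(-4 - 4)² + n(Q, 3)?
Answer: 1/7958 ≈ 0.00012566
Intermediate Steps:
Y(Q, f) = -125 (Y(Q, f) = (1 - 1*3)*(-4 - 4)² + 3 = (1 - 3)*(-8)² + 3 = -2*64 + 3 = -128 + 3 = -125)
1/(Y(262, 62) + 8083) = 1/(-125 + 8083) = 1/7958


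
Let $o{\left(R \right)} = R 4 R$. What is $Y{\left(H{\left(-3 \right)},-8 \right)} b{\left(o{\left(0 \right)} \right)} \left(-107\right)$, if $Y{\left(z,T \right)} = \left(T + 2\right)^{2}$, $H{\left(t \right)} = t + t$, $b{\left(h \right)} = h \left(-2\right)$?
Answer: $0$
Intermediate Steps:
$o{\left(R \right)} = 4 R^{2}$ ($o{\left(R \right)} = 4 R R = 4 R^{2}$)
$b{\left(h \right)} = - 2 h$
$H{\left(t \right)} = 2 t$
$Y{\left(z,T \right)} = \left(2 + T\right)^{2}$
$Y{\left(H{\left(-3 \right)},-8 \right)} b{\left(o{\left(0 \right)} \right)} \left(-107\right) = \left(2 - 8\right)^{2} \left(- 2 \cdot 4 \cdot 0^{2}\right) \left(-107\right) = \left(-6\right)^{2} \left(- 2 \cdot 4 \cdot 0\right) \left(-107\right) = 36 \left(\left(-2\right) 0\right) \left(-107\right) = 36 \cdot 0 \left(-107\right) = 0 \left(-107\right) = 0$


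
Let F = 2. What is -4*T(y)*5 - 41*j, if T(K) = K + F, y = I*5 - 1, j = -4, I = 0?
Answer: 144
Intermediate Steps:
y = -1 (y = 0*5 - 1 = 0 - 1 = -1)
T(K) = 2 + K (T(K) = K + 2 = 2 + K)
-4*T(y)*5 - 41*j = -4*(2 - 1)*5 - 41*(-4) = -4*1*5 + 164 = -4*5 + 164 = -20 + 164 = 144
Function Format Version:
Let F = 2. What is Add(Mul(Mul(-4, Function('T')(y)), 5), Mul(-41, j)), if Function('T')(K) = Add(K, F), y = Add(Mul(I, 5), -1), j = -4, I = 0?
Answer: 144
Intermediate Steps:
y = -1 (y = Add(Mul(0, 5), -1) = Add(0, -1) = -1)
Function('T')(K) = Add(2, K) (Function('T')(K) = Add(K, 2) = Add(2, K))
Add(Mul(Mul(-4, Function('T')(y)), 5), Mul(-41, j)) = Add(Mul(Mul(-4, Add(2, -1)), 5), Mul(-41, -4)) = Add(Mul(Mul(-4, 1), 5), 164) = Add(Mul(-4, 5), 164) = Add(-20, 164) = 144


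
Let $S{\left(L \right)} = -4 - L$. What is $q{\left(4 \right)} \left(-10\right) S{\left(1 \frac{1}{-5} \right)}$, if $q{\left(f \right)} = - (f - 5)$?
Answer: $38$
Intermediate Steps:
$q{\left(f \right)} = 5 - f$ ($q{\left(f \right)} = - (-5 + f) = 5 - f$)
$q{\left(4 \right)} \left(-10\right) S{\left(1 \frac{1}{-5} \right)} = \left(5 - 4\right) \left(-10\right) \left(-4 - 1 \frac{1}{-5}\right) = \left(5 - 4\right) \left(-10\right) \left(-4 - 1 \left(- \frac{1}{5}\right)\right) = 1 \left(-10\right) \left(-4 - - \frac{1}{5}\right) = - 10 \left(-4 + \frac{1}{5}\right) = \left(-10\right) \left(- \frac{19}{5}\right) = 38$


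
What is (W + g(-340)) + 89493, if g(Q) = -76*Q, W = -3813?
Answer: 111520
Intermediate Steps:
(W + g(-340)) + 89493 = (-3813 - 76*(-340)) + 89493 = (-3813 + 25840) + 89493 = 22027 + 89493 = 111520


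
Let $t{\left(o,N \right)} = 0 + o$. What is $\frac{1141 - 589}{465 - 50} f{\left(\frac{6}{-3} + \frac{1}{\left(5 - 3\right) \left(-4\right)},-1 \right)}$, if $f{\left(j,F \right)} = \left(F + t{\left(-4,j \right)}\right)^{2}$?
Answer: $\frac{2760}{83} \approx 33.253$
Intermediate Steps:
$t{\left(o,N \right)} = o$
$f{\left(j,F \right)} = \left(-4 + F\right)^{2}$ ($f{\left(j,F \right)} = \left(F - 4\right)^{2} = \left(-4 + F\right)^{2}$)
$\frac{1141 - 589}{465 - 50} f{\left(\frac{6}{-3} + \frac{1}{\left(5 - 3\right) \left(-4\right)},-1 \right)} = \frac{1141 - 589}{465 - 50} \left(-4 - 1\right)^{2} = \frac{552}{415} \left(-5\right)^{2} = 552 \cdot \frac{1}{415} \cdot 25 = \frac{552}{415} \cdot 25 = \frac{2760}{83}$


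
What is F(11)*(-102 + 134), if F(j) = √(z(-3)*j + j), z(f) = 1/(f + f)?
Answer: 16*√330/3 ≈ 96.885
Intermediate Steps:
z(f) = 1/(2*f)
F(j) = √30*√j/6 (F(j) = √(((½)/(-3))*j + j) = √(((½)*(-⅓))*j + j) = √(-j/6 + j) = √(5*j/6) = √30*√j/6)
F(11)*(-102 + 134) = (√30*√11/6)*(-102 + 134) = (√330/6)*32 = 16*√330/3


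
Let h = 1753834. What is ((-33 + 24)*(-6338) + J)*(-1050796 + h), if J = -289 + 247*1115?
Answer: 233519696004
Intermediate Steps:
J = 275116 (J = -289 + 275405 = 275116)
((-33 + 24)*(-6338) + J)*(-1050796 + h) = ((-33 + 24)*(-6338) + 275116)*(-1050796 + 1753834) = (-9*(-6338) + 275116)*703038 = (57042 + 275116)*703038 = 332158*703038 = 233519696004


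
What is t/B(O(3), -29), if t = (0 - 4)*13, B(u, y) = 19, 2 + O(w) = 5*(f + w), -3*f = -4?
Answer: -52/19 ≈ -2.7368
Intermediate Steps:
f = 4/3 (f = -1/3*(-4) = 4/3 ≈ 1.3333)
O(w) = 14/3 + 5*w (O(w) = -2 + 5*(4/3 + w) = -2 + (20/3 + 5*w) = 14/3 + 5*w)
t = -52 (t = -4*13 = -52)
t/B(O(3), -29) = -52/19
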